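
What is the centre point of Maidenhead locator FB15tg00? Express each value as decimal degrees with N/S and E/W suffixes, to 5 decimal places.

Field F=5, B=1: +5·20° lon, +1·10° lat → SW at lon -80°, lat -80°.
Square 1, 5: +1·2° lon, +5·1° lat → SW at lon -78°, lat -75°.
Subsquare t=19, g=6: +19·0.0833333° lon, +6·0.0416667° lat → SW at lon -76.4167°, lat -74.75°.
Extended square 0, 0: +0·0.00833333° lon, +0·0.00416667° lat → SW at lon -76.4167°, lat -74.75°.
Cell spans 0.00833333° lon × 0.00416667° lat. Centre is SW corner plus half of each.
latitude 74.74792° S, longitude 76.41250° W.

74.74792° S, 76.41250° W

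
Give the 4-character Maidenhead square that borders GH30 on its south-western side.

GG29

Longitude square 3; −1 → 2.
Latitude square 0; −1 → -1, wraps to 9, carry into field.
Latitude field H = 7; −1 → 6 = G.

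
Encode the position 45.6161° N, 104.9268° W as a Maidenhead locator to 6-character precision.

DN75mo

Offset from 180°W / 90°S: lon 75.0732°, lat 135.6161°.
Field: lon ⌊75.0732/20⌋ = 3 → D; lat ⌊135.6161/10⌋ = 13 → N.
Square: lon ⌊15.0732/2⌋ = 7; lat ⌊5.6161/1⌋ = 5.
Subsquare: lon ⌊1.0732/0.0833333⌋ = 12 → m; lat ⌊0.6161/0.0416667⌋ = 14 → o.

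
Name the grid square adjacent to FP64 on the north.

FP65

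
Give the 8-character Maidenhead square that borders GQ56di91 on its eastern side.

GQ56ei01

Longitude extended square 9; +1 → 10, wraps to 0, carry into subsquare.
Longitude subsquare d = 3; +1 → 4 = e.
The latitude characters are unchanged.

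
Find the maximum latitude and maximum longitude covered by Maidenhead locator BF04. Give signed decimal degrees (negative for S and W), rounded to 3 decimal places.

Field B=1, F=5: +1·20° lon, +5·10° lat → SW at lon -160°, lat -40°.
Square 0, 4: +0·2° lon, +4·1° lat → SW at lon -160°, lat -36°.
Cell spans 2° lon × 1° lat. NE corner is SW corner plus one full cell.
latitude -35.000, longitude -158.000.

-35.000, -158.000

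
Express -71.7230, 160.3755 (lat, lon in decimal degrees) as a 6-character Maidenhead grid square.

RB08eg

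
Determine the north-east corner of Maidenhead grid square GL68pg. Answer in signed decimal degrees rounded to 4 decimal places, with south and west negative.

Field G=6, L=11: +6·20° lon, +11·10° lat → SW at lon -60°, lat 20°.
Square 6, 8: +6·2° lon, +8·1° lat → SW at lon -48°, lat 28°.
Subsquare p=15, g=6: +15·0.0833333° lon, +6·0.0416667° lat → SW at lon -46.75°, lat 28.25°.
Cell spans 0.0833333° lon × 0.0416667° lat. NE corner is SW corner plus one full cell.
latitude 28.2917, longitude -46.6667.

28.2917, -46.6667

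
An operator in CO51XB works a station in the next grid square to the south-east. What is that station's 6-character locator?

Longitude subsquare x = 23; +1 → 24, wraps to 0 = a, carry into square.
Longitude square 5; +1 → 6.
Latitude subsquare b = 1; −1 → 0 = a.

CO61aa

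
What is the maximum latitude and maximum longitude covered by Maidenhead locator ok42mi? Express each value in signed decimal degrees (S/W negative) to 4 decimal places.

Field O=14, K=10: +14·20° lon, +10·10° lat → SW at lon 100°, lat 10°.
Square 4, 2: +4·2° lon, +2·1° lat → SW at lon 108°, lat 12°.
Subsquare m=12, i=8: +12·0.0833333° lon, +8·0.0416667° lat → SW at lon 109°, lat 12.3333°.
Cell spans 0.0833333° lon × 0.0416667° lat. NE corner is SW corner plus one full cell.
latitude 12.3750, longitude 109.0833.

12.3750, 109.0833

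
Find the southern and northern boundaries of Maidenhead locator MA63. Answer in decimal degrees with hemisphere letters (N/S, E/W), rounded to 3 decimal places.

87.000° S, 86.000° S

Field M=12, A=0: +12·20° lon, +0·10° lat → SW at lon 60°, lat -90°.
Square 6, 3: +6·2° lon, +3·1° lat → SW at lon 72°, lat -87°.
Cell spans 2° lon × 1° lat.
south 87.000° S, north 86.000° S.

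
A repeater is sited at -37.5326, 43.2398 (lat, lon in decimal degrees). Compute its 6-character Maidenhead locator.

LF12ol

Offset from 180°W / 90°S: lon 223.2398°, lat 52.4674°.
Field: lon ⌊223.2398/20⌋ = 11 → L; lat ⌊52.4674/10⌋ = 5 → F.
Square: lon ⌊3.2398/2⌋ = 1; lat ⌊2.4674/1⌋ = 2.
Subsquare: lon ⌊1.2398/0.0833333⌋ = 14 → o; lat ⌊0.4674/0.0416667⌋ = 11 → l.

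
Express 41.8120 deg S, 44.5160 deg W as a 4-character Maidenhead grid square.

Add 180° to longitude and 90° to latitude: 135.48, 48.19.
Field (20°×10°, letters A–R): 135.48/20 → 6 → G, 48.19/10 → 4 → E; chars GE.
Square (2°×1°, digits 0–9): 15.48/2 → 7, 8.19/1 → 8; chars 78.

GE78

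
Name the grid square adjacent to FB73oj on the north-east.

FB73pk

Longitude subsquare o = 14; +1 → 15 = p.
Latitude subsquare j = 9; +1 → 10 = k.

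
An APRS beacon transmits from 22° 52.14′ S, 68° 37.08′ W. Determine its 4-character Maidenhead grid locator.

Shift to the Maidenhead origin (180°W, 90°S): lon 111.38, lat 67.13.
Field (20°×10°, letters A–R): lon ⌊111.38/20⌋ = 5 → F; lat ⌊67.13/10⌋ = 6 → G.
Square (2°×1°, digits 0–9): lon ⌊11.38/2⌋ = 5; lat ⌊7.13/1⌋ = 7.

FG57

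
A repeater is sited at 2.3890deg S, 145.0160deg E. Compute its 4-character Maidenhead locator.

QI27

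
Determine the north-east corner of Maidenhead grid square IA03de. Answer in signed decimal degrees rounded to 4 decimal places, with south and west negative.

Field I=8, A=0: +8·20° lon, +0·10° lat → SW at lon -20°, lat -90°.
Square 0, 3: +0·2° lon, +3·1° lat → SW at lon -20°, lat -87°.
Subsquare d=3, e=4: +3·0.0833333° lon, +4·0.0416667° lat → SW at lon -19.75°, lat -86.8333°.
Cell spans 0.0833333° lon × 0.0416667° lat. NE corner is SW corner plus one full cell.
latitude -86.7917, longitude -19.6667.

-86.7917, -19.6667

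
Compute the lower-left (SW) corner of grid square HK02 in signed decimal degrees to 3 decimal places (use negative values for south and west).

12.000, -40.000

Field H=7, K=10: +7·20° lon, +10·10° lat → SW at lon -40°, lat 10°.
Square 0, 2: +0·2° lon, +2·1° lat → SW at lon -40°, lat 12°.
latitude 12.000, longitude -40.000.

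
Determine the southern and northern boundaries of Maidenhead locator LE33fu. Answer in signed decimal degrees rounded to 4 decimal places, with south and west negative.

Field L=11, E=4: +11·20° lon, +4·10° lat → SW at lon 40°, lat -50°.
Square 3, 3: +3·2° lon, +3·1° lat → SW at lon 46°, lat -47°.
Subsquare f=5, u=20: +5·0.0833333° lon, +20·0.0416667° lat → SW at lon 46.4167°, lat -46.1667°.
Cell spans 0.0833333° lon × 0.0416667° lat.
south -46.1667, north -46.1250.

-46.1667, -46.1250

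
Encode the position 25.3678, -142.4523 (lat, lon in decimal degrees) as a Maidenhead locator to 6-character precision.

BL85si

Add 180° to longitude and 90° to latitude: 37.5477, 115.3678.
Field (20°×10°, letters A–R): 37.5477/20 → 1 → B, 115.3678/10 → 11 → L; chars BL.
Square (2°×1°, digits 0–9): 17.5477/2 → 8, 5.3678/1 → 5; chars 85.
Subsquare (5′×2.5′, letters a–x): 1.5477/0.0833333 → 18 → s, 0.3678/0.0416667 → 8 → i; chars si.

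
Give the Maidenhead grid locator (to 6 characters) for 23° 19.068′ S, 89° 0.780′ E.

NG46mq

Offset from 180°W / 90°S: lon 269.0130°, lat 66.6822°.
Field: 269.0130/20 → 13 → N, 66.6822/10 → 6 → G; chars NG.
Square: 9.0130/2 → 4, 6.6822/1 → 6; chars 46.
Subsquare: 1.0130/0.0833333 → 12 → m, 0.6822/0.0416667 → 16 → q; chars mq.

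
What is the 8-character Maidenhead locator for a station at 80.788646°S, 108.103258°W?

Offset from 180°W / 90°S: lon 71.89674°, lat 9.21135°.
Field (20°×10°, letters A–R): 71.89674/20 → 3 → D, 9.21135/10 → 0 → A; chars DA.
Square (2°×1°, digits 0–9): 11.89674/2 → 5, 9.21135/1 → 9; chars 59.
Subsquare (5′×2.5′, letters a–x): 1.89674/0.0833333 → 22 → w, 0.21135/0.0416667 → 5 → f; chars wf.
Extended square (30″×15″, digits 0–9): 0.06341/0.00833333 → 7, 0.00302/0.00416667 → 0; chars 70.

DA59wf70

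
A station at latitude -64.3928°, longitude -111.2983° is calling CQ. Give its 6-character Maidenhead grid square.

Add 180° to longitude and 90° to latitude: 68.7017, 25.6072.
Field: 68.7017/20 → 3 → D, 25.6072/10 → 2 → C; chars DC.
Square: 8.7017/2 → 4, 5.6072/1 → 5; chars 45.
Subsquare: 0.7017/0.0833333 → 8 → i, 0.6072/0.0416667 → 14 → o; chars io.

DC45io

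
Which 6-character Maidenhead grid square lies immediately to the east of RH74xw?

Longitude subsquare x = 23; +1 → 24, wraps to 0 = a, carry into square.
Longitude square 7; +1 → 8.
The latitude characters are unchanged.

RH84aw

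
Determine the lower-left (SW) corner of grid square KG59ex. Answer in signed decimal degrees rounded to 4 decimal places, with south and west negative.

-20.0417, 30.3333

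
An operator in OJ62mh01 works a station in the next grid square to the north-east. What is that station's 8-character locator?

OJ62mh12

Longitude extended square 0; +1 → 1.
Latitude extended square 1; +1 → 2.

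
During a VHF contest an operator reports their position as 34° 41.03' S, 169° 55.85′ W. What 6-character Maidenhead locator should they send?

Shift to the Maidenhead origin (180°W, 90°S): lon 10.0692, lat 55.3162.
Field (20°×10°, letters A–R): lon ⌊10.0692/20⌋ = 0 → A; lat ⌊55.3162/10⌋ = 5 → F.
Square (2°×1°, digits 0–9): lon ⌊10.0692/2⌋ = 5; lat ⌊5.3162/1⌋ = 5.
Subsquare (5′×2.5′, letters a–x): lon ⌊0.0692/0.0833333⌋ = 0 → a; lat ⌊0.3162/0.0416667⌋ = 7 → h.

AF55ah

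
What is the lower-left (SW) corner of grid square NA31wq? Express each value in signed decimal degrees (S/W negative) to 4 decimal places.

Field N=13, A=0: +13·20° lon, +0·10° lat → SW at lon 80°, lat -90°.
Square 3, 1: +3·2° lon, +1·1° lat → SW at lon 86°, lat -89°.
Subsquare w=22, q=16: +22·0.0833333° lon, +16·0.0416667° lat → SW at lon 87.8333°, lat -88.3333°.
latitude -88.3333, longitude 87.8333.

-88.3333, 87.8333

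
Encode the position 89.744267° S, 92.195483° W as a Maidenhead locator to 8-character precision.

EA30vg61

Add 180° to longitude and 90° to latitude: 87.80452, 0.25573.
Field (20°×10°, letters A–R): 87.80452/20 → 4 → E, 0.25573/10 → 0 → A; chars EA.
Square (2°×1°, digits 0–9): 7.80452/2 → 3, 0.25573/1 → 0; chars 30.
Subsquare (5′×2.5′, letters a–x): 1.80452/0.0833333 → 21 → v, 0.25573/0.0416667 → 6 → g; chars vg.
Extended square (30″×15″, digits 0–9): 0.05452/0.00833333 → 6, 0.00573/0.00416667 → 1; chars 61.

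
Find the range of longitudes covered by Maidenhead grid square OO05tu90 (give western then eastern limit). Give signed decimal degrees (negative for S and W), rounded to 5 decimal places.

101.65833, 101.66667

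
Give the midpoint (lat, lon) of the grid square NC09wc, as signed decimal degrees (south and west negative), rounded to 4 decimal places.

-60.8958, 81.8750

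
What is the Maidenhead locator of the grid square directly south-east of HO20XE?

HO30ad

Longitude subsquare x = 23; +1 → 24, wraps to 0 = a, carry into square.
Longitude square 2; +1 → 3.
Latitude subsquare e = 4; −1 → 3 = d.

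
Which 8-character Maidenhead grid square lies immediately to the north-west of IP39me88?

Longitude extended square 8; −1 → 7.
Latitude extended square 8; +1 → 9.

IP39me79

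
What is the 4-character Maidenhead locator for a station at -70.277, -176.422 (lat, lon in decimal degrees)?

AB19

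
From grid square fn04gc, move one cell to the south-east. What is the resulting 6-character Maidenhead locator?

FN04hb

Longitude subsquare g = 6; +1 → 7 = h.
Latitude subsquare c = 2; −1 → 1 = b.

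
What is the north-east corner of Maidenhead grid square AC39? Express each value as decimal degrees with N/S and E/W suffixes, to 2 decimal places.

Field A=0, C=2: +0·20° lon, +2·10° lat → SW at lon -180°, lat -70°.
Square 3, 9: +3·2° lon, +9·1° lat → SW at lon -174°, lat -61°.
Cell spans 2° lon × 1° lat. NE corner is SW corner plus one full cell.
latitude 60.00° S, longitude 172.00° W.

60.00° S, 172.00° W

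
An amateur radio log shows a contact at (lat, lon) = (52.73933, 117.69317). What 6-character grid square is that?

Shift to the Maidenhead origin (180°W, 90°S): lon 297.6932, lat 142.7393.
Field (20°×10°, letters A–R): 297.6932/20 → 14 → O, 142.7393/10 → 14 → O; chars OO.
Square (2°×1°, digits 0–9): 17.6932/2 → 8, 2.7393/1 → 2; chars 82.
Subsquare (5′×2.5′, letters a–x): 1.6932/0.0833333 → 20 → u, 0.7393/0.0416667 → 17 → r; chars ur.

OO82ur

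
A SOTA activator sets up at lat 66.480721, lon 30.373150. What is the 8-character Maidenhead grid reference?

Add 180° to longitude and 90° to latitude: 210.37315, 156.48072.
Field (20°×10°, letters A–R): 210.37315/20 → 10 → K, 156.48072/10 → 15 → P; chars KP.
Square (2°×1°, digits 0–9): 10.37315/2 → 5, 6.48072/1 → 6; chars 56.
Subsquare (5′×2.5′, letters a–x): 0.37315/0.0833333 → 4 → e, 0.48072/0.0416667 → 11 → l; chars el.
Extended square (30″×15″, digits 0–9): 0.03982/0.00833333 → 4, 0.02239/0.00416667 → 5; chars 45.

KP56el45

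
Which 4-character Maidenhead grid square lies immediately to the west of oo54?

Longitude square 5; −1 → 4.
The latitude characters are unchanged.

OO44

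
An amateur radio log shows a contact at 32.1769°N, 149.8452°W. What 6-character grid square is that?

Add 180° to longitude and 90° to latitude: 30.1548, 122.1769.
Field: 30.1548/20 → 1 → B, 122.1769/10 → 12 → M; chars BM.
Square: 10.1548/2 → 5, 2.1769/1 → 2; chars 52.
Subsquare: 0.1548/0.0833333 → 1 → b, 0.1769/0.0416667 → 4 → e; chars be.

BM52be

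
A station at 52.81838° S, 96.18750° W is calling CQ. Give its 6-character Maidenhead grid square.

ED17ve

Offset from 180°W / 90°S: lon 83.8125°, lat 37.1816°.
Field: lon ⌊83.8125/20⌋ = 4 → E; lat ⌊37.1816/10⌋ = 3 → D.
Square: lon ⌊3.8125/2⌋ = 1; lat ⌊7.1816/1⌋ = 7.
Subsquare: lon ⌊1.8125/0.0833333⌋ = 21 → v; lat ⌊0.1816/0.0416667⌋ = 4 → e.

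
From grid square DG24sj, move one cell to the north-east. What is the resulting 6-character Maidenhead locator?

DG24tk

Longitude subsquare s = 18; +1 → 19 = t.
Latitude subsquare j = 9; +1 → 10 = k.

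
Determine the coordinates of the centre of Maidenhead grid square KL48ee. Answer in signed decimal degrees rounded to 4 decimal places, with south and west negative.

Field K=10, L=11: +10·20° lon, +11·10° lat → SW at lon 20°, lat 20°.
Square 4, 8: +4·2° lon, +8·1° lat → SW at lon 28°, lat 28°.
Subsquare e=4, e=4: +4·0.0833333° lon, +4·0.0416667° lat → SW at lon 28.3333°, lat 28.1667°.
Cell spans 0.0833333° lon × 0.0416667° lat. Centre is SW corner plus half of each.
latitude 28.1875, longitude 28.3750.

28.1875, 28.3750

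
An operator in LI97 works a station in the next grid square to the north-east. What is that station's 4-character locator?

MI08

Longitude square 9; +1 → 10, wraps to 0, carry into field.
Longitude field L = 11; +1 → 12 = M.
Latitude square 7; +1 → 8.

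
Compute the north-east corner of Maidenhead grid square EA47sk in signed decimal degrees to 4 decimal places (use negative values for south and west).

-82.5417, -90.4167

Field E=4, A=0: +4·20° lon, +0·10° lat → SW at lon -100°, lat -90°.
Square 4, 7: +4·2° lon, +7·1° lat → SW at lon -92°, lat -83°.
Subsquare s=18, k=10: +18·0.0833333° lon, +10·0.0416667° lat → SW at lon -90.5°, lat -82.5833°.
Cell spans 0.0833333° lon × 0.0416667° lat. NE corner is SW corner plus one full cell.
latitude -82.5417, longitude -90.4167.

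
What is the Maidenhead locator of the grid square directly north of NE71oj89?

NE71ok80

Latitude extended square 9; +1 → 10, wraps to 0, carry into subsquare.
Latitude subsquare j = 9; +1 → 10 = k.
The longitude characters are unchanged.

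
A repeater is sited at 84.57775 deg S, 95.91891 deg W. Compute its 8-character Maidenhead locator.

EA25ak91

Offset from 180°W / 90°S: lon 84.08109°, lat 5.42225°.
Field: lon ⌊84.08109/20⌋ = 4 → E; lat ⌊5.42225/10⌋ = 0 → A.
Square: lon ⌊4.08109/2⌋ = 2; lat ⌊5.42225/1⌋ = 5.
Subsquare: lon ⌊0.08109/0.0833333⌋ = 0 → a; lat ⌊0.42225/0.0416667⌋ = 10 → k.
Extended square: lon ⌊0.08109/0.00833333⌋ = 9; lat ⌊0.00558/0.00416667⌋ = 1.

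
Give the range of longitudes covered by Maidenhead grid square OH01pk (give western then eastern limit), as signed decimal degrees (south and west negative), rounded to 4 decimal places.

Field O=14, H=7: +14·20° lon, +7·10° lat → SW at lon 100°, lat -20°.
Square 0, 1: +0·2° lon, +1·1° lat → SW at lon 100°, lat -19°.
Subsquare p=15, k=10: +15·0.0833333° lon, +10·0.0416667° lat → SW at lon 101.25°, lat -18.5833°.
Cell spans 0.0833333° lon × 0.0416667° lat.
west 101.2500, east 101.3333.

101.2500, 101.3333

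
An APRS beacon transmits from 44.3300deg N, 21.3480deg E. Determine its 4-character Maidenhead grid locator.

Offset from 180°W / 90°S: lon 201.35°, lat 134.33°.
Field: 201.35/20 → 10 → K, 134.33/10 → 13 → N; chars KN.
Square: 1.35/2 → 0, 4.33/1 → 4; chars 04.

KN04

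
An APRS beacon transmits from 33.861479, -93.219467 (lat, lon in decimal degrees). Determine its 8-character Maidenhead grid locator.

EM33ju36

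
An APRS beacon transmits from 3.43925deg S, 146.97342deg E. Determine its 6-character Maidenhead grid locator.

QI36ln

Shift to the Maidenhead origin (180°W, 90°S): lon 326.9734, lat 86.5607.
Field: 326.9734/20 → 16 → Q, 86.5607/10 → 8 → I; chars QI.
Square: 6.9734/2 → 3, 6.5607/1 → 6; chars 36.
Subsquare: 0.9734/0.0833333 → 11 → l, 0.5607/0.0416667 → 13 → n; chars ln.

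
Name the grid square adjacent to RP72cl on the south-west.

Longitude subsquare c = 2; −1 → 1 = b.
Latitude subsquare l = 11; −1 → 10 = k.

RP72bk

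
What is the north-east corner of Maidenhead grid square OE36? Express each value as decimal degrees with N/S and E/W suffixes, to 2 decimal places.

Field O=14, E=4: +14·20° lon, +4·10° lat → SW at lon 100°, lat -50°.
Square 3, 6: +3·2° lon, +6·1° lat → SW at lon 106°, lat -44°.
Cell spans 2° lon × 1° lat. NE corner is SW corner plus one full cell.
latitude 43.00° S, longitude 108.00° E.

43.00° S, 108.00° E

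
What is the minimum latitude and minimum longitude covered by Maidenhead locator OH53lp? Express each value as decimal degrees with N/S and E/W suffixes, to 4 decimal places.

16.3750° S, 110.9167° E

Field O=14, H=7: +14·20° lon, +7·10° lat → SW at lon 100°, lat -20°.
Square 5, 3: +5·2° lon, +3·1° lat → SW at lon 110°, lat -17°.
Subsquare l=11, p=15: +11·0.0833333° lon, +15·0.0416667° lat → SW at lon 110.917°, lat -16.375°.
latitude 16.3750° S, longitude 110.9167° E.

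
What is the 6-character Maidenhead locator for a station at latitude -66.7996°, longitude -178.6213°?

Add 180° to longitude and 90° to latitude: 1.3787, 23.2004.
Field: lon ⌊1.3787/20⌋ = 0 → A; lat ⌊23.2004/10⌋ = 2 → C.
Square: lon ⌊1.3787/2⌋ = 0; lat ⌊3.2004/1⌋ = 3.
Subsquare: lon ⌊1.3787/0.0833333⌋ = 16 → q; lat ⌊0.2004/0.0416667⌋ = 4 → e.

AC03qe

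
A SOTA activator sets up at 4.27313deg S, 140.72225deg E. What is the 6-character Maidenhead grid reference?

Offset from 180°W / 90°S: lon 320.7223°, lat 85.7269°.
Field: lon ⌊320.7223/20⌋ = 16 → Q; lat ⌊85.7269/10⌋ = 8 → I.
Square: lon ⌊0.7223/2⌋ = 0; lat ⌊5.7269/1⌋ = 5.
Subsquare: lon ⌊0.7223/0.0833333⌋ = 8 → i; lat ⌊0.7269/0.0416667⌋ = 17 → r.

QI05ir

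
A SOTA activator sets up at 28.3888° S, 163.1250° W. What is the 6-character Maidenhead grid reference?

Shift to the Maidenhead origin (180°W, 90°S): lon 16.8750, lat 61.6112.
Field: 16.8750/20 → 0 → A, 61.6112/10 → 6 → G; chars AG.
Square: 16.8750/2 → 8, 1.6112/1 → 1; chars 81.
Subsquare: 0.8750/0.0833333 → 10 → k, 0.6112/0.0416667 → 14 → o; chars ko.

AG81ko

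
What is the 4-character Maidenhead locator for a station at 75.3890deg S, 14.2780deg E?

JB74

Offset from 180°W / 90°S: lon 194.28°, lat 14.61°.
Field: lon ⌊194.28/20⌋ = 9 → J; lat ⌊14.61/10⌋ = 1 → B.
Square: lon ⌊14.28/2⌋ = 7; lat ⌊4.61/1⌋ = 4.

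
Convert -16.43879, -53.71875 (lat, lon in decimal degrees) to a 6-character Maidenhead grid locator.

GH33dn

Add 180° to longitude and 90° to latitude: 126.2812, 73.5612.
Field (20°×10°, letters A–R): 126.2812/20 → 6 → G, 73.5612/10 → 7 → H; chars GH.
Square (2°×1°, digits 0–9): 6.2812/2 → 3, 3.5612/1 → 3; chars 33.
Subsquare (5′×2.5′, letters a–x): 0.2812/0.0833333 → 3 → d, 0.5612/0.0416667 → 13 → n; chars dn.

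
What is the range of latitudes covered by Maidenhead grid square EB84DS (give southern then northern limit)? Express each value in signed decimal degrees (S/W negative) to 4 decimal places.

-75.2500, -75.2083

Field E=4, B=1: +4·20° lon, +1·10° lat → SW at lon -100°, lat -80°.
Square 8, 4: +8·2° lon, +4·1° lat → SW at lon -84°, lat -76°.
Subsquare d=3, s=18: +3·0.0833333° lon, +18·0.0416667° lat → SW at lon -83.75°, lat -75.25°.
Cell spans 0.0833333° lon × 0.0416667° lat.
south -75.2500, north -75.2083.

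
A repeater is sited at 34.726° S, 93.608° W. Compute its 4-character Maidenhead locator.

EF35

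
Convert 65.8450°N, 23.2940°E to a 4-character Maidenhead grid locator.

Offset from 180°W / 90°S: lon 203.29°, lat 155.84°.
Field: lon ⌊203.29/20⌋ = 10 → K; lat ⌊155.84/10⌋ = 15 → P.
Square: lon ⌊3.29/2⌋ = 1; lat ⌊5.84/1⌋ = 5.

KP15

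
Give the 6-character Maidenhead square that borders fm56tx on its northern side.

FM57ta

Latitude subsquare x = 23; +1 → 24, wraps to 0 = a, carry into square.
Latitude square 6; +1 → 7.
The longitude characters are unchanged.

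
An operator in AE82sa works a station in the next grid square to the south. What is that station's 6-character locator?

Latitude subsquare a = 0; −1 → -1, wraps to 23 = x, carry into square.
Latitude square 2; −1 → 1.
The longitude characters are unchanged.

AE81sx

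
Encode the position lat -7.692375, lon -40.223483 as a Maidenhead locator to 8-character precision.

GI92vh33

Add 180° to longitude and 90° to latitude: 139.77652, 82.30763.
Field: lon ⌊139.77652/20⌋ = 6 → G; lat ⌊82.30763/10⌋ = 8 → I.
Square: lon ⌊19.77652/2⌋ = 9; lat ⌊2.30763/1⌋ = 2.
Subsquare: lon ⌊1.77652/0.0833333⌋ = 21 → v; lat ⌊0.30763/0.0416667⌋ = 7 → h.
Extended square: lon ⌊0.02652/0.00833333⌋ = 3; lat ⌊0.01596/0.00416667⌋ = 3.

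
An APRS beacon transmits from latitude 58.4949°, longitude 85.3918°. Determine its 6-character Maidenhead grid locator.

Offset from 180°W / 90°S: lon 265.3918°, lat 148.4949°.
Field: 265.3918/20 → 13 → N, 148.4949/10 → 14 → O; chars NO.
Square: 5.3918/2 → 2, 8.4949/1 → 8; chars 28.
Subsquare: 1.3918/0.0833333 → 16 → q, 0.4949/0.0416667 → 11 → l; chars ql.

NO28ql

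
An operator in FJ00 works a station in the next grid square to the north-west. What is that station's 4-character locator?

EJ91

Longitude square 0; −1 → -1, wraps to 9, carry into field.
Longitude field F = 5; −1 → 4 = E.
Latitude square 0; +1 → 1.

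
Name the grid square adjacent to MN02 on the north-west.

LN93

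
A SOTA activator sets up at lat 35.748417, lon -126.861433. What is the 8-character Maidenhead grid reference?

Shift to the Maidenhead origin (180°W, 90°S): lon 53.13857, lat 125.74842.
Field: 53.13857/20 → 2 → C, 125.74842/10 → 12 → M; chars CM.
Square: 13.13857/2 → 6, 5.74842/1 → 5; chars 65.
Subsquare: 1.13857/0.0833333 → 13 → n, 0.74842/0.0416667 → 17 → r; chars nr.
Extended square: 0.05523/0.00833333 → 6, 0.04008/0.00416667 → 9; chars 69.

CM65nr69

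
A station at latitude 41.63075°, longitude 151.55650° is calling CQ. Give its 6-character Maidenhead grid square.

QN51sp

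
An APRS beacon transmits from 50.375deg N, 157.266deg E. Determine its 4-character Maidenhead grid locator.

QO80

Add 180° to longitude and 90° to latitude: 337.27, 140.38.
Field: lon ⌊337.27/20⌋ = 16 → Q; lat ⌊140.38/10⌋ = 14 → O.
Square: lon ⌊17.27/2⌋ = 8; lat ⌊0.38/1⌋ = 0.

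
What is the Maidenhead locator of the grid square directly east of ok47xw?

OK57aw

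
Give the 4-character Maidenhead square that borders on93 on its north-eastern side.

PN04

Longitude square 9; +1 → 10, wraps to 0, carry into field.
Longitude field O = 14; +1 → 15 = P.
Latitude square 3; +1 → 4.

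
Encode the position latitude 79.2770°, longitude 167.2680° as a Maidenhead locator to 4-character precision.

Offset from 180°W / 90°S: lon 347.27°, lat 169.28°.
Field: 347.27/20 → 17 → R, 169.28/10 → 16 → Q; chars RQ.
Square: 7.27/2 → 3, 9.28/1 → 9; chars 39.

RQ39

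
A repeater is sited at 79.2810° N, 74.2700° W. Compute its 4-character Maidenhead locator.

Add 180° to longitude and 90° to latitude: 105.73, 169.28.
Field (20°×10°, letters A–R): 105.73/20 → 5 → F, 169.28/10 → 16 → Q; chars FQ.
Square (2°×1°, digits 0–9): 5.73/2 → 2, 9.28/1 → 9; chars 29.

FQ29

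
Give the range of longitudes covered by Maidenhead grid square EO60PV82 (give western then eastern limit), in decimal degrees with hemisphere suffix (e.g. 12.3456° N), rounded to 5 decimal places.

86.68333° W, 86.67500° W

Field E=4, O=14: +4·20° lon, +14·10° lat → SW at lon -100°, lat 50°.
Square 6, 0: +6·2° lon, +0·1° lat → SW at lon -88°, lat 50°.
Subsquare p=15, v=21: +15·0.0833333° lon, +21·0.0416667° lat → SW at lon -86.75°, lat 50.875°.
Extended square 8, 2: +8·0.00833333° lon, +2·0.00416667° lat → SW at lon -86.6833°, lat 50.8833°.
Cell spans 0.00833333° lon × 0.00416667° lat.
west 86.68333° W, east 86.67500° W.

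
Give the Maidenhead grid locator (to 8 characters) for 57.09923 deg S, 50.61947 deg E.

LD52hv46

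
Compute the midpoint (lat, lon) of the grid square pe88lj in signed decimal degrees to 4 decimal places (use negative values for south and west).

Field P=15, E=4: +15·20° lon, +4·10° lat → SW at lon 120°, lat -50°.
Square 8, 8: +8·2° lon, +8·1° lat → SW at lon 136°, lat -42°.
Subsquare l=11, j=9: +11·0.0833333° lon, +9·0.0416667° lat → SW at lon 136.917°, lat -41.625°.
Cell spans 0.0833333° lon × 0.0416667° lat. Centre is SW corner plus half of each.
latitude -41.6042, longitude 136.9583.

-41.6042, 136.9583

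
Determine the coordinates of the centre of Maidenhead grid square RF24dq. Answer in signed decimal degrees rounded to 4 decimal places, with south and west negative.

-35.3125, 164.2917

Field R=17, F=5: +17·20° lon, +5·10° lat → SW at lon 160°, lat -40°.
Square 2, 4: +2·2° lon, +4·1° lat → SW at lon 164°, lat -36°.
Subsquare d=3, q=16: +3·0.0833333° lon, +16·0.0416667° lat → SW at lon 164.25°, lat -35.3333°.
Cell spans 0.0833333° lon × 0.0416667° lat. Centre is SW corner plus half of each.
latitude -35.3125, longitude 164.2917.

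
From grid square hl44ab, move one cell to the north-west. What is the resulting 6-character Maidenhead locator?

Longitude subsquare a = 0; −1 → -1, wraps to 23 = x, carry into square.
Longitude square 4; −1 → 3.
Latitude subsquare b = 1; +1 → 2 = c.

HL34xc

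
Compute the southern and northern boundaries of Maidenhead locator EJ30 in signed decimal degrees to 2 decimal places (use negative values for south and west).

0.00, 1.00

Field E=4, J=9: +4·20° lon, +9·10° lat → SW at lon -100°, lat 0°.
Square 3, 0: +3·2° lon, +0·1° lat → SW at lon -94°, lat 0°.
Cell spans 2° lon × 1° lat.
south 0.00, north 1.00.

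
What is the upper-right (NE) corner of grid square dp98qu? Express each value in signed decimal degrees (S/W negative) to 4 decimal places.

Field D=3, P=15: +3·20° lon, +15·10° lat → SW at lon -120°, lat 60°.
Square 9, 8: +9·2° lon, +8·1° lat → SW at lon -102°, lat 68°.
Subsquare q=16, u=20: +16·0.0833333° lon, +20·0.0416667° lat → SW at lon -100.667°, lat 68.8333°.
Cell spans 0.0833333° lon × 0.0416667° lat. NE corner is SW corner plus one full cell.
latitude 68.8750, longitude -100.5833.

68.8750, -100.5833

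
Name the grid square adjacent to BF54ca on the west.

BF54ba

Longitude subsquare c = 2; −1 → 1 = b.
The latitude characters are unchanged.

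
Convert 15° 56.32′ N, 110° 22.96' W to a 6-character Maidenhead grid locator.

DK45tw

Shift to the Maidenhead origin (180°W, 90°S): lon 69.6173, lat 105.9387.
Field: 69.6173/20 → 3 → D, 105.9387/10 → 10 → K; chars DK.
Square: 9.6173/2 → 4, 5.9387/1 → 5; chars 45.
Subsquare: 1.6173/0.0833333 → 19 → t, 0.9387/0.0416667 → 22 → w; chars tw.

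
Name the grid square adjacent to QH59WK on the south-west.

QH59vj

Longitude subsquare w = 22; −1 → 21 = v.
Latitude subsquare k = 10; −1 → 9 = j.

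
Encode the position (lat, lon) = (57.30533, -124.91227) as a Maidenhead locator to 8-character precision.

CO77nh03

Offset from 180°W / 90°S: lon 55.08773°, lat 147.30533°.
Field: 55.08773/20 → 2 → C, 147.30533/10 → 14 → O; chars CO.
Square: 15.08773/2 → 7, 7.30533/1 → 7; chars 77.
Subsquare: 1.08773/0.0833333 → 13 → n, 0.30533/0.0416667 → 7 → h; chars nh.
Extended square: 0.00440/0.00833333 → 0, 0.01366/0.00416667 → 3; chars 03.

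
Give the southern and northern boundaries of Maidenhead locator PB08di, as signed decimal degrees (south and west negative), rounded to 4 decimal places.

Field P=15, B=1: +15·20° lon, +1·10° lat → SW at lon 120°, lat -80°.
Square 0, 8: +0·2° lon, +8·1° lat → SW at lon 120°, lat -72°.
Subsquare d=3, i=8: +3·0.0833333° lon, +8·0.0416667° lat → SW at lon 120.25°, lat -71.6667°.
Cell spans 0.0833333° lon × 0.0416667° lat.
south -71.6667, north -71.6250.

-71.6667, -71.6250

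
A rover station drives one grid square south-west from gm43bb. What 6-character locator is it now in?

GM43aa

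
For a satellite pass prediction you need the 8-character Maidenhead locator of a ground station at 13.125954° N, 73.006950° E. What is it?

MK63md00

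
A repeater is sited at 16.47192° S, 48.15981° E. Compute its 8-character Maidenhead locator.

Add 180° to longitude and 90° to latitude: 228.15981, 73.52808.
Field (20°×10°, letters A–R): lon ⌊228.15981/20⌋ = 11 → L; lat ⌊73.52808/10⌋ = 7 → H.
Square (2°×1°, digits 0–9): lon ⌊8.15981/2⌋ = 4; lat ⌊3.52808/1⌋ = 3.
Subsquare (5′×2.5′, letters a–x): lon ⌊0.15981/0.0833333⌋ = 1 → b; lat ⌊0.52808/0.0416667⌋ = 12 → m.
Extended square (30″×15″, digits 0–9): lon ⌊0.07648/0.00833333⌋ = 9; lat ⌊0.02808/0.00416667⌋ = 6.

LH43bm96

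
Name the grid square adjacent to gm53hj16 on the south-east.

GM53hj25

Longitude extended square 1; +1 → 2.
Latitude extended square 6; −1 → 5.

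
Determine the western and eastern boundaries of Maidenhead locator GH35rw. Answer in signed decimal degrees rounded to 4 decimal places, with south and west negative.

Field G=6, H=7: +6·20° lon, +7·10° lat → SW at lon -60°, lat -20°.
Square 3, 5: +3·2° lon, +5·1° lat → SW at lon -54°, lat -15°.
Subsquare r=17, w=22: +17·0.0833333° lon, +22·0.0416667° lat → SW at lon -52.5833°, lat -14.0833°.
Cell spans 0.0833333° lon × 0.0416667° lat.
west -52.5833, east -52.5000.

-52.5833, -52.5000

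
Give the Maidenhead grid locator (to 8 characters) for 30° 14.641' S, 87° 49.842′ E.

Shift to the Maidenhead origin (180°W, 90°S): lon 267.83070, lat 59.75598.
Field (20°×10°, letters A–R): 267.83070/20 → 13 → N, 59.75598/10 → 5 → F; chars NF.
Square (2°×1°, digits 0–9): 7.83070/2 → 3, 9.75598/1 → 9; chars 39.
Subsquare (5′×2.5′, letters a–x): 1.83070/0.0833333 → 21 → v, 0.75598/0.0416667 → 18 → s; chars vs.
Extended square (30″×15″, digits 0–9): 0.08070/0.00833333 → 9, 0.00598/0.00416667 → 1; chars 91.

NF39vs91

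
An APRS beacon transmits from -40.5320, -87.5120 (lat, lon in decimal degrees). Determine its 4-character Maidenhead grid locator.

EE69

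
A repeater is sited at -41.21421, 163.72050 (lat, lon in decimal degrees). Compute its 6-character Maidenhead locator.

Offset from 180°W / 90°S: lon 343.7205°, lat 48.7858°.
Field (20°×10°, letters A–R): 343.7205/20 → 17 → R, 48.7858/10 → 4 → E; chars RE.
Square (2°×1°, digits 0–9): 3.7205/2 → 1, 8.7858/1 → 8; chars 18.
Subsquare (5′×2.5′, letters a–x): 1.7205/0.0833333 → 20 → u, 0.7858/0.0416667 → 18 → s; chars us.

RE18us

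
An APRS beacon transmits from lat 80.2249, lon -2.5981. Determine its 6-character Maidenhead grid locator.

IR80qf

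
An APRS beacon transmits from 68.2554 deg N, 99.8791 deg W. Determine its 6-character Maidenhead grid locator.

EP08bg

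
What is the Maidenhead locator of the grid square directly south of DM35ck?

Latitude subsquare k = 10; −1 → 9 = j.
The longitude characters are unchanged.

DM35cj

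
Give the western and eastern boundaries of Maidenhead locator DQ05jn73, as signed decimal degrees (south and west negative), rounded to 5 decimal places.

-119.19167, -119.18333

Field D=3, Q=16: +3·20° lon, +16·10° lat → SW at lon -120°, lat 70°.
Square 0, 5: +0·2° lon, +5·1° lat → SW at lon -120°, lat 75°.
Subsquare j=9, n=13: +9·0.0833333° lon, +13·0.0416667° lat → SW at lon -119.25°, lat 75.5417°.
Extended square 7, 3: +7·0.00833333° lon, +3·0.00416667° lat → SW at lon -119.192°, lat 75.5542°.
Cell spans 0.00833333° lon × 0.00416667° lat.
west -119.19167, east -119.18333.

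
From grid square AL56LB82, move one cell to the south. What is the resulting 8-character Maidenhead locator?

Latitude extended square 2; −1 → 1.
The longitude characters are unchanged.

AL56lb81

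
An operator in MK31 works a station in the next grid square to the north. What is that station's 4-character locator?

MK32

Latitude square 1; +1 → 2.
The longitude characters are unchanged.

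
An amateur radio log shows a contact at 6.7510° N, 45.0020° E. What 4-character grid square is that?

Add 180° to longitude and 90° to latitude: 225.00, 96.75.
Field: 225.00/20 → 11 → L, 96.75/10 → 9 → J; chars LJ.
Square: 5.00/2 → 2, 6.75/1 → 6; chars 26.

LJ26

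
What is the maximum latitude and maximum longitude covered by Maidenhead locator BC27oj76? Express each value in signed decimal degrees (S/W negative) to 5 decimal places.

-62.59583, -154.76667

Field B=1, C=2: +1·20° lon, +2·10° lat → SW at lon -160°, lat -70°.
Square 2, 7: +2·2° lon, +7·1° lat → SW at lon -156°, lat -63°.
Subsquare o=14, j=9: +14·0.0833333° lon, +9·0.0416667° lat → SW at lon -154.833°, lat -62.625°.
Extended square 7, 6: +7·0.00833333° lon, +6·0.00416667° lat → SW at lon -154.775°, lat -62.6°.
Cell spans 0.00833333° lon × 0.00416667° lat. NE corner is SW corner plus one full cell.
latitude -62.59583, longitude -154.76667.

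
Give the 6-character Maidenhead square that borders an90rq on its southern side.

Latitude subsquare q = 16; −1 → 15 = p.
The longitude characters are unchanged.

AN90rp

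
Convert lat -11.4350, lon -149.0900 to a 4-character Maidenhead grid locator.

Add 180° to longitude and 90° to latitude: 30.91, 78.56.
Field: 30.91/20 → 1 → B, 78.56/10 → 7 → H; chars BH.
Square: 10.91/2 → 5, 8.56/1 → 8; chars 58.

BH58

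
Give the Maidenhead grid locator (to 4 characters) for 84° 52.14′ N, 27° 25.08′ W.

Shift to the Maidenhead origin (180°W, 90°S): lon 152.58, lat 174.87.
Field: lon ⌊152.58/20⌋ = 7 → H; lat ⌊174.87/10⌋ = 17 → R.
Square: lon ⌊12.58/2⌋ = 6; lat ⌊4.87/1⌋ = 4.

HR64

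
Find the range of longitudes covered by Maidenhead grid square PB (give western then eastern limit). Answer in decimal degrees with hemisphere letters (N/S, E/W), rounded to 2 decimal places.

Field P=15, B=1: +15·20° lon, +1·10° lat → SW at lon 120°, lat -80°.
Cell spans 20° lon × 10° lat.
west 120.00° E, east 140.00° E.

120.00° E, 140.00° E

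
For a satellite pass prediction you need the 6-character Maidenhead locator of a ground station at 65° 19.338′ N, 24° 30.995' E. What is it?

Offset from 180°W / 90°S: lon 204.5166°, lat 155.3223°.
Field (20°×10°, letters A–R): 204.5166/20 → 10 → K, 155.3223/10 → 15 → P; chars KP.
Square (2°×1°, digits 0–9): 4.5166/2 → 2, 5.3223/1 → 5; chars 25.
Subsquare (5′×2.5′, letters a–x): 0.5166/0.0833333 → 6 → g, 0.3223/0.0416667 → 7 → h; chars gh.

KP25gh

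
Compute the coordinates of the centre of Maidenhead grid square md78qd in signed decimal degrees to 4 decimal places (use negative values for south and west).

Field M=12, D=3: +12·20° lon, +3·10° lat → SW at lon 60°, lat -60°.
Square 7, 8: +7·2° lon, +8·1° lat → SW at lon 74°, lat -52°.
Subsquare q=16, d=3: +16·0.0833333° lon, +3·0.0416667° lat → SW at lon 75.3333°, lat -51.875°.
Cell spans 0.0833333° lon × 0.0416667° lat. Centre is SW corner plus half of each.
latitude -51.8542, longitude 75.3750.

-51.8542, 75.3750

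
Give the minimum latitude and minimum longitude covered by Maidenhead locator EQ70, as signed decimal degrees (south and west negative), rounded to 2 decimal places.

Field E=4, Q=16: +4·20° lon, +16·10° lat → SW at lon -100°, lat 70°.
Square 7, 0: +7·2° lon, +0·1° lat → SW at lon -86°, lat 70°.
latitude 70.00, longitude -86.00.

70.00, -86.00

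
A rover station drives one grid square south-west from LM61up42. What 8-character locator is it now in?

LM61up31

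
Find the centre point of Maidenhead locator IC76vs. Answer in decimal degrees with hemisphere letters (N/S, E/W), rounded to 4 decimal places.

63.2292° S, 4.2083° W

Field I=8, C=2: +8·20° lon, +2·10° lat → SW at lon -20°, lat -70°.
Square 7, 6: +7·2° lon, +6·1° lat → SW at lon -6°, lat -64°.
Subsquare v=21, s=18: +21·0.0833333° lon, +18·0.0416667° lat → SW at lon -4.25°, lat -63.25°.
Cell spans 0.0833333° lon × 0.0416667° lat. Centre is SW corner plus half of each.
latitude 63.2292° S, longitude 4.2083° W.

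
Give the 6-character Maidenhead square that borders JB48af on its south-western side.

Longitude subsquare a = 0; −1 → -1, wraps to 23 = x, carry into square.
Longitude square 4; −1 → 3.
Latitude subsquare f = 5; −1 → 4 = e.

JB38xe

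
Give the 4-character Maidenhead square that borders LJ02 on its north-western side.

Longitude square 0; −1 → -1, wraps to 9, carry into field.
Longitude field L = 11; −1 → 10 = K.
Latitude square 2; +1 → 3.

KJ93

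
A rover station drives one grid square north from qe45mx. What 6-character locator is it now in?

Latitude subsquare x = 23; +1 → 24, wraps to 0 = a, carry into square.
Latitude square 5; +1 → 6.
The longitude characters are unchanged.

QE46ma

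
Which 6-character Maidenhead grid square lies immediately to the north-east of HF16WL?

HF16xm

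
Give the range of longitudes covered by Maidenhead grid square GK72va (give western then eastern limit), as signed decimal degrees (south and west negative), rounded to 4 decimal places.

Field G=6, K=10: +6·20° lon, +10·10° lat → SW at lon -60°, lat 10°.
Square 7, 2: +7·2° lon, +2·1° lat → SW at lon -46°, lat 12°.
Subsquare v=21, a=0: +21·0.0833333° lon, +0·0.0416667° lat → SW at lon -44.25°, lat 12°.
Cell spans 0.0833333° lon × 0.0416667° lat.
west -44.2500, east -44.1667.

-44.2500, -44.1667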